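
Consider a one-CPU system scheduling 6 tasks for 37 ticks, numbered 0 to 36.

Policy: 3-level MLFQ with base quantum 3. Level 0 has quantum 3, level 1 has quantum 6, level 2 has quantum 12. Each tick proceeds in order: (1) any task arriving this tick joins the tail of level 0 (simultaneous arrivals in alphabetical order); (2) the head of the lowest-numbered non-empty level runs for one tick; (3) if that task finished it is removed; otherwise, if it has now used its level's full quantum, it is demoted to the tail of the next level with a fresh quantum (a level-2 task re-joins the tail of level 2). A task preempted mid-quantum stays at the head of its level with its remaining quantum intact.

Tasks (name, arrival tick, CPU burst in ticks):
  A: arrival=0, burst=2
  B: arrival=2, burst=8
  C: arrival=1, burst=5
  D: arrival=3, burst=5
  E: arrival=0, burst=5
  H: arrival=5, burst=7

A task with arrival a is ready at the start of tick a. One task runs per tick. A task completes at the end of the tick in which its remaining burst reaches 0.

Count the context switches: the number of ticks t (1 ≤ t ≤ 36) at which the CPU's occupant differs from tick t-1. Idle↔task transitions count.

context switches = 11

t=0: L0/L1/L2 = AE/-/- → run A
t=1: L0/L1/L2 = AEC/-/- → run A
t=2: L0/L1/L2 = ECB/-/- → run E
t=3: L0/L1/L2 = ECBD/-/- → run E
t=4: L0/L1/L2 = ECBD/-/- → run E
t=5: L0/L1/L2 = CBDH/E/- → run C
t=6: L0/L1/L2 = CBDH/E/- → run C
t=7: L0/L1/L2 = CBDH/E/- → run C
t=8: L0/L1/L2 = BDH/EC/- → run B
t=9: L0/L1/L2 = BDH/EC/- → run B
t=10: L0/L1/L2 = BDH/EC/- → run B
t=11: L0/L1/L2 = DH/ECB/- → run D
t=12: L0/L1/L2 = DH/ECB/- → run D
t=13: L0/L1/L2 = DH/ECB/- → run D
t=14: L0/L1/L2 = H/ECBD/- → run H
t=15: L0/L1/L2 = H/ECBD/- → run H
t=16: L0/L1/L2 = H/ECBD/- → run H
t=17: L0/L1/L2 = -/ECBDH/- → run E
t=18: L0/L1/L2 = -/ECBDH/- → run E
t=19: L0/L1/L2 = -/CBDH/- → run C
t=20: L0/L1/L2 = -/CBDH/- → run C
t=21: L0/L1/L2 = -/BDH/- → run B
t=22: L0/L1/L2 = -/BDH/- → run B
t=23: L0/L1/L2 = -/BDH/- → run B
t=24: L0/L1/L2 = -/BDH/- → run B
t=25: L0/L1/L2 = -/BDH/- → run B
t=26: L0/L1/L2 = -/DH/- → run D
t=27: L0/L1/L2 = -/DH/- → run D
t=28: L0/L1/L2 = -/H/- → run H
t=29: L0/L1/L2 = -/H/- → run H
t=30: L0/L1/L2 = -/H/- → run H
t=31: L0/L1/L2 = -/H/- → run H
t=32: (idle)
t=33: (idle)
t=34: (idle)
t=35: (idle)
t=36: (idle)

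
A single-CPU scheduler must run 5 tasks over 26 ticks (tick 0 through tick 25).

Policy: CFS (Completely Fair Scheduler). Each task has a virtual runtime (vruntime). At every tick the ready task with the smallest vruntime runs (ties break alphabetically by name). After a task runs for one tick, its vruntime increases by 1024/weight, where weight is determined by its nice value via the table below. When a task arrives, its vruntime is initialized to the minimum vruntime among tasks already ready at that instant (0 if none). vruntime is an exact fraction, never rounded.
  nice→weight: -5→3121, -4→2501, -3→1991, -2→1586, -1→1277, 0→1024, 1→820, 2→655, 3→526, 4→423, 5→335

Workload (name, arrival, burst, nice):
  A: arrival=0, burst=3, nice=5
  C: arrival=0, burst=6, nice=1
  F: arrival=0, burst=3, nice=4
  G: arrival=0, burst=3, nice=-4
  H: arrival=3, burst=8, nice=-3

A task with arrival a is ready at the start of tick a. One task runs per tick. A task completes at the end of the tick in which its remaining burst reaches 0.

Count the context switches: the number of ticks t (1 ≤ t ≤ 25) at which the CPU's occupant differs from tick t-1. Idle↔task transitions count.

t=0: vr[A=0 C=0 F=0 G=0] → run A
t=1: vr[A=1024/335 C=0 F=0 G=0] → run C
t=2: vr[A=1024/335 C=256/205 F=0 G=0] → run F
t=3: vr[A=1024/335 C=256/205 F=1024/423 G=0 H=0] → run G
t=4: vr[A=1024/335 C=256/205 F=1024/423 G=1024/2501 H=0] → run H
t=5: vr[A=1024/335 C=256/205 F=1024/423 G=1024/2501 H=1024/1991] → run G
t=6: vr[A=1024/335 C=256/205 F=1024/423 G=2048/2501 H=1024/1991] → run H
t=7: vr[A=1024/335 C=256/205 F=1024/423 G=2048/2501 H=2048/1991] → run G
t=8: vr[A=1024/335 C=256/205 F=1024/423 H=2048/1991] → run H
t=9: vr[A=1024/335 C=256/205 F=1024/423 H=3072/1991] → run C
t=10: vr[A=1024/335 C=512/205 F=1024/423 H=3072/1991] → run H
t=11: vr[A=1024/335 C=512/205 F=1024/423 H=4096/1991] → run H
t=12: vr[A=1024/335 C=512/205 F=1024/423 H=5120/1991] → run F
t=13: vr[A=1024/335 C=512/205 F=2048/423 H=5120/1991] → run C
t=14: vr[A=1024/335 C=768/205 F=2048/423 H=5120/1991] → run H
t=15: vr[A=1024/335 C=768/205 F=2048/423 H=6144/1991] → run A
t=16: vr[A=2048/335 C=768/205 F=2048/423 H=6144/1991] → run H
t=17: vr[A=2048/335 C=768/205 F=2048/423 H=7168/1991] → run H
t=18: vr[A=2048/335 C=768/205 F=2048/423] → run C
t=19: vr[A=2048/335 C=1024/205 F=2048/423] → run F
t=20: vr[A=2048/335 C=1024/205] → run C
t=21: vr[A=2048/335 C=256/41] → run A
t=22: vr[C=256/41] → run C
t=23: (idle)
t=24: (idle)
t=25: (idle)

context switches = 21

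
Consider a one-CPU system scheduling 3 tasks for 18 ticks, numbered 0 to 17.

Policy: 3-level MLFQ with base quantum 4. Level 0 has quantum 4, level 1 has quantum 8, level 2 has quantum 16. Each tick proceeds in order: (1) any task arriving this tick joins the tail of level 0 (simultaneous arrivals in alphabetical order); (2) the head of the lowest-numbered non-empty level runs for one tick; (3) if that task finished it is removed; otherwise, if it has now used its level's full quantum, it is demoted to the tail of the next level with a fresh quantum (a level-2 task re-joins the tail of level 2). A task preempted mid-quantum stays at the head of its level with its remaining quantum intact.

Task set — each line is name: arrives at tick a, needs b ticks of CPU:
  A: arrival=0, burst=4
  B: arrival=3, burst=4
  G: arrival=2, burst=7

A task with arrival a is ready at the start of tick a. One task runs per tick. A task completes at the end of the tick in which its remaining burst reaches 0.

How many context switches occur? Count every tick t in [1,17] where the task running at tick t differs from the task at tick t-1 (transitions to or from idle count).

t=0: L0/L1/L2 = A/-/- → run A
t=1: L0/L1/L2 = A/-/- → run A
t=2: L0/L1/L2 = AG/-/- → run A
t=3: L0/L1/L2 = AGB/-/- → run A
t=4: L0/L1/L2 = GB/-/- → run G
t=5: L0/L1/L2 = GB/-/- → run G
t=6: L0/L1/L2 = GB/-/- → run G
t=7: L0/L1/L2 = GB/-/- → run G
t=8: L0/L1/L2 = B/G/- → run B
t=9: L0/L1/L2 = B/G/- → run B
t=10: L0/L1/L2 = B/G/- → run B
t=11: L0/L1/L2 = B/G/- → run B
t=12: L0/L1/L2 = -/G/- → run G
t=13: L0/L1/L2 = -/G/- → run G
t=14: L0/L1/L2 = -/G/- → run G
t=15: (idle)
t=16: (idle)
t=17: (idle)

context switches = 4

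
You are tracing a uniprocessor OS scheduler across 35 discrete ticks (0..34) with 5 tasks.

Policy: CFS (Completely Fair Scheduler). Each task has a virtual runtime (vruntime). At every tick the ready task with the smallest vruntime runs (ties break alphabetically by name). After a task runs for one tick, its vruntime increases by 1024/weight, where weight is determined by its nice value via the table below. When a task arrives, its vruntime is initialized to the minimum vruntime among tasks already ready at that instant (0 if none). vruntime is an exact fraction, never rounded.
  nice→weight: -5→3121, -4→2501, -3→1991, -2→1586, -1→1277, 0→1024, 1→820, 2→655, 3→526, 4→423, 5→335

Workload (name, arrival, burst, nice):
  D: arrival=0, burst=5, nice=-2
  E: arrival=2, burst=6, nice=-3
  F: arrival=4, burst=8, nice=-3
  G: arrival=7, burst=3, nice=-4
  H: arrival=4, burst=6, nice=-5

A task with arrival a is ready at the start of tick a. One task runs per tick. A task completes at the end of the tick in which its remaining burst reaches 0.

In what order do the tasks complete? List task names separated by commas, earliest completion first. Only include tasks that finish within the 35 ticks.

completion order = D, G, H, E, F

t=0: vr[D=0] → run D
t=1: vr[D=512/793] → run D
t=2: vr[D=1024/793 E=1024/793] → run D
t=3: vr[D=1536/793 E=1024/793] → run E
t=4: vr[D=1536/793 E=2850816/1578863 F=2850816/1578863 H=2850816/1578863] → run E
t=5: vr[D=1536/793 E=3662848/1578863 F=2850816/1578863 H=2850816/1578863] → run F
t=6: vr[D=1536/793 E=3662848/1578863 F=3662848/1578863 H=2850816/1578863] → run H
t=7: vr[D=1536/793 E=3662848/1578863 F=3662848/1578863 G=1536/793 H=10514152448/4927631423] → run D
t=8: vr[D=2048/793 E=3662848/1578863 F=3662848/1578863 G=1536/793 H=10514152448/4927631423] → run G
t=9: vr[D=2048/793 E=3662848/1578863 F=3662848/1578863 G=76288/32513 H=10514152448/4927631423] → run H
t=10: vr[D=2048/793 E=3662848/1578863 F=3662848/1578863 G=76288/32513 H=12130908160/4927631423] → run E
t=11: vr[D=2048/793 E=4474880/1578863 F=3662848/1578863 G=76288/32513 H=12130908160/4927631423] → run F
t=12: vr[D=2048/793 E=4474880/1578863 F=4474880/1578863 G=76288/32513 H=12130908160/4927631423] → run G
t=13: vr[D=2048/793 E=4474880/1578863 F=4474880/1578863 G=89600/32513 H=12130908160/4927631423] → run H
t=14: vr[D=2048/793 E=4474880/1578863 F=4474880/1578863 G=89600/32513 H=13747663872/4927631423] → run D
t=15: vr[E=4474880/1578863 F=4474880/1578863 G=89600/32513 H=13747663872/4927631423] → run G
t=16: vr[E=4474880/1578863 F=4474880/1578863 H=13747663872/4927631423] → run H
t=17: vr[E=4474880/1578863 F=4474880/1578863 H=15364419584/4927631423] → run E
t=18: vr[E=5286912/1578863 F=4474880/1578863 H=15364419584/4927631423] → run F
t=19: vr[E=5286912/1578863 F=5286912/1578863 H=15364419584/4927631423] → run H
t=20: vr[E=5286912/1578863 F=5286912/1578863 H=16981175296/4927631423] → run E
t=21: vr[E=6098944/1578863 F=5286912/1578863 H=16981175296/4927631423] → run F
t=22: vr[E=6098944/1578863 F=6098944/1578863 H=16981175296/4927631423] → run H
t=23: vr[E=6098944/1578863 F=6098944/1578863] → run E
t=24: vr[F=6098944/1578863] → run F
t=25: vr[F=6910976/1578863] → run F
t=26: vr[F=7723008/1578863] → run F
t=27: vr[F=8535040/1578863] → run F
t=28: (idle)
t=29: (idle)
t=30: (idle)
t=31: (idle)
t=32: (idle)
t=33: (idle)
t=34: (idle)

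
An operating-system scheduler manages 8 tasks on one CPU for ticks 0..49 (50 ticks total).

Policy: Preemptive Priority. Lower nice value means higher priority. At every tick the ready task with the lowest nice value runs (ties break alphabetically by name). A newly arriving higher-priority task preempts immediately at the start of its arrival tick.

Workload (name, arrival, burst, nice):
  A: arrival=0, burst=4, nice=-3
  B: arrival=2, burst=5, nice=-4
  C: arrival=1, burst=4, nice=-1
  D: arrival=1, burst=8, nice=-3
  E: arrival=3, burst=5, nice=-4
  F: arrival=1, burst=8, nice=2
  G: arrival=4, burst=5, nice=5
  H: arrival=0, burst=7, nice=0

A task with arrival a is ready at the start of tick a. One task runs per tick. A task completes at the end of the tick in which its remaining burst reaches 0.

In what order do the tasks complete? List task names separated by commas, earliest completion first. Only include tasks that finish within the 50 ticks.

t=0: ready={A,H} → run A
t=1: ready={A,C,D,F,H} → run A
t=2: ready={A,B,C,D,F,H} → run B
t=3: ready={A,B,C,D,E,F,H} → run B
t=4: ready={A,B,C,D,E,F,G,H} → run B
t=5: ready={A,B,C,D,E,F,G,H} → run B
t=6: ready={A,B,C,D,E,F,G,H} → run B
t=7: ready={A,C,D,E,F,G,H} → run E
t=8: ready={A,C,D,E,F,G,H} → run E
t=9: ready={A,C,D,E,F,G,H} → run E
t=10: ready={A,C,D,E,F,G,H} → run E
t=11: ready={A,C,D,E,F,G,H} → run E
t=12: ready={A,C,D,F,G,H} → run A
t=13: ready={A,C,D,F,G,H} → run A
t=14: ready={C,D,F,G,H} → run D
t=15: ready={C,D,F,G,H} → run D
t=16: ready={C,D,F,G,H} → run D
t=17: ready={C,D,F,G,H} → run D
t=18: ready={C,D,F,G,H} → run D
t=19: ready={C,D,F,G,H} → run D
t=20: ready={C,D,F,G,H} → run D
t=21: ready={C,D,F,G,H} → run D
t=22: ready={C,F,G,H} → run C
t=23: ready={C,F,G,H} → run C
t=24: ready={C,F,G,H} → run C
t=25: ready={C,F,G,H} → run C
t=26: ready={F,G,H} → run H
t=27: ready={F,G,H} → run H
t=28: ready={F,G,H} → run H
t=29: ready={F,G,H} → run H
t=30: ready={F,G,H} → run H
t=31: ready={F,G,H} → run H
t=32: ready={F,G,H} → run H
t=33: ready={F,G} → run F
t=34: ready={F,G} → run F
t=35: ready={F,G} → run F
t=36: ready={F,G} → run F
t=37: ready={F,G} → run F
t=38: ready={F,G} → run F
t=39: ready={F,G} → run F
t=40: ready={F,G} → run F
t=41: ready={G} → run G
t=42: ready={G} → run G
t=43: ready={G} → run G
t=44: ready={G} → run G
t=45: ready={G} → run G
t=46: (idle)
t=47: (idle)
t=48: (idle)
t=49: (idle)

completion order = B, E, A, D, C, H, F, G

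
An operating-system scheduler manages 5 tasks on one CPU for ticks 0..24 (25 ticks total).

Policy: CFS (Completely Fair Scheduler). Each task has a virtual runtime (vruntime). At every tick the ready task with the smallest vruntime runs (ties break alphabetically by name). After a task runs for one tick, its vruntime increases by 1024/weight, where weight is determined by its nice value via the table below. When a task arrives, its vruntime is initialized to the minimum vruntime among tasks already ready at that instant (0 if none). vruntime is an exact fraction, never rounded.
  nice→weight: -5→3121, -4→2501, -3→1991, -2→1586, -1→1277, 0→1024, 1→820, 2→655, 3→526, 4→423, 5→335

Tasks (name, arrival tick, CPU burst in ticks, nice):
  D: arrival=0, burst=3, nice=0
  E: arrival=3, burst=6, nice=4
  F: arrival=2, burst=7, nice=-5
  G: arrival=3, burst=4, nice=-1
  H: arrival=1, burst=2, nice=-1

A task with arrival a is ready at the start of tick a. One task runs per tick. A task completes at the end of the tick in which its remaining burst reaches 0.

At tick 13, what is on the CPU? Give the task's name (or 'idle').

t=0: vr[D=0] → run D
t=1: vr[D=1 H=1] → run D
t=2: vr[D=2 F=1 H=1] → run F
t=3: vr[D=2 E=1 F=4145/3121 G=1 H=1] → run E
t=4: vr[D=2 E=1447/423 F=4145/3121 G=1 H=1] → run G
t=5: vr[D=2 E=1447/423 F=4145/3121 G=2301/1277 H=1] → run H
t=6: vr[D=2 E=1447/423 F=4145/3121 G=2301/1277 H=2301/1277] → run F
t=7: vr[D=2 E=1447/423 F=5169/3121 G=2301/1277 H=2301/1277] → run F
t=8: vr[D=2 E=1447/423 F=6193/3121 G=2301/1277 H=2301/1277] → run G
t=9: vr[D=2 E=1447/423 F=6193/3121 G=3325/1277 H=2301/1277] → run H
t=10: vr[D=2 E=1447/423 F=6193/3121 G=3325/1277] → run F
t=11: vr[D=2 E=1447/423 F=7217/3121 G=3325/1277] → run D
t=12: vr[E=1447/423 F=7217/3121 G=3325/1277] → run F
t=13: vr[E=1447/423 F=8241/3121 G=3325/1277] → run G
t=14: vr[E=1447/423 F=8241/3121 G=4349/1277] → run F
t=15: vr[E=1447/423 F=9265/3121 G=4349/1277] → run F
t=16: vr[E=1447/423 G=4349/1277] → run G
t=17: vr[E=1447/423] → run E
t=18: vr[E=2471/423] → run E
t=19: vr[E=1165/141] → run E
t=20: vr[E=4519/423] → run E
t=21: vr[E=5543/423] → run E
t=22: (idle)
t=23: (idle)
t=24: (idle)

running at tick 13 = G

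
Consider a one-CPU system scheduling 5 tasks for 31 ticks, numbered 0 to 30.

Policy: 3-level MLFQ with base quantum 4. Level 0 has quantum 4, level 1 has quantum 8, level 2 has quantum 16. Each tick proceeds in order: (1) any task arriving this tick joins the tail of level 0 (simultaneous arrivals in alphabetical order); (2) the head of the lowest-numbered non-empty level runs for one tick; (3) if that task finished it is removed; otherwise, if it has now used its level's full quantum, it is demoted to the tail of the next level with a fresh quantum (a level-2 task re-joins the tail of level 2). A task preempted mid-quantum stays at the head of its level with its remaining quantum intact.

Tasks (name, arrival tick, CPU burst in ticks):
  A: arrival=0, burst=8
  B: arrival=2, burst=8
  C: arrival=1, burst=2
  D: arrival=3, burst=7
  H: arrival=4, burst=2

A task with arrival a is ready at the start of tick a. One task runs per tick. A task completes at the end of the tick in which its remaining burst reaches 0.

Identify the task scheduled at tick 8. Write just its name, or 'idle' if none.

running at tick 8 = B

t=0: L0/L1/L2 = A/-/- → run A
t=1: L0/L1/L2 = AC/-/- → run A
t=2: L0/L1/L2 = ACB/-/- → run A
t=3: L0/L1/L2 = ACBD/-/- → run A
t=4: L0/L1/L2 = CBDH/A/- → run C
t=5: L0/L1/L2 = CBDH/A/- → run C
t=6: L0/L1/L2 = BDH/A/- → run B
t=7: L0/L1/L2 = BDH/A/- → run B
t=8: L0/L1/L2 = BDH/A/- → run B
t=9: L0/L1/L2 = BDH/A/- → run B
t=10: L0/L1/L2 = DH/AB/- → run D
t=11: L0/L1/L2 = DH/AB/- → run D
t=12: L0/L1/L2 = DH/AB/- → run D
t=13: L0/L1/L2 = DH/AB/- → run D
t=14: L0/L1/L2 = H/ABD/- → run H
t=15: L0/L1/L2 = H/ABD/- → run H
t=16: L0/L1/L2 = -/ABD/- → run A
t=17: L0/L1/L2 = -/ABD/- → run A
t=18: L0/L1/L2 = -/ABD/- → run A
t=19: L0/L1/L2 = -/ABD/- → run A
t=20: L0/L1/L2 = -/BD/- → run B
t=21: L0/L1/L2 = -/BD/- → run B
t=22: L0/L1/L2 = -/BD/- → run B
t=23: L0/L1/L2 = -/BD/- → run B
t=24: L0/L1/L2 = -/D/- → run D
t=25: L0/L1/L2 = -/D/- → run D
t=26: L0/L1/L2 = -/D/- → run D
t=27: (idle)
t=28: (idle)
t=29: (idle)
t=30: (idle)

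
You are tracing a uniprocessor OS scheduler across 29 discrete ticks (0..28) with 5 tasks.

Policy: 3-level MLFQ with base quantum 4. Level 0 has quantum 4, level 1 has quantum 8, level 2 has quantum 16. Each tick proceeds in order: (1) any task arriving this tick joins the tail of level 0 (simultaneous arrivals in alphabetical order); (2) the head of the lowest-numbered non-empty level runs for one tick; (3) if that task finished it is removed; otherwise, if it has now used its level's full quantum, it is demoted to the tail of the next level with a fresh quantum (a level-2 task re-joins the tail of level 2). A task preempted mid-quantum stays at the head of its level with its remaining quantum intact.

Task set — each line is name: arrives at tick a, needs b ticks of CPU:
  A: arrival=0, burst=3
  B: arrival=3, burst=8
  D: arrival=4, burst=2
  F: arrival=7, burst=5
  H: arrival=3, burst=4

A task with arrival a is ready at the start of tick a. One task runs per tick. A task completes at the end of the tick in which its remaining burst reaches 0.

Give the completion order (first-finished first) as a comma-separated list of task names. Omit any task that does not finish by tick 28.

completion order = A, H, D, B, F

t=0: L0/L1/L2 = A/-/- → run A
t=1: L0/L1/L2 = A/-/- → run A
t=2: L0/L1/L2 = A/-/- → run A
t=3: L0/L1/L2 = BH/-/- → run B
t=4: L0/L1/L2 = BHD/-/- → run B
t=5: L0/L1/L2 = BHD/-/- → run B
t=6: L0/L1/L2 = BHD/-/- → run B
t=7: L0/L1/L2 = HDF/B/- → run H
t=8: L0/L1/L2 = HDF/B/- → run H
t=9: L0/L1/L2 = HDF/B/- → run H
t=10: L0/L1/L2 = HDF/B/- → run H
t=11: L0/L1/L2 = DF/B/- → run D
t=12: L0/L1/L2 = DF/B/- → run D
t=13: L0/L1/L2 = F/B/- → run F
t=14: L0/L1/L2 = F/B/- → run F
t=15: L0/L1/L2 = F/B/- → run F
t=16: L0/L1/L2 = F/B/- → run F
t=17: L0/L1/L2 = -/BF/- → run B
t=18: L0/L1/L2 = -/BF/- → run B
t=19: L0/L1/L2 = -/BF/- → run B
t=20: L0/L1/L2 = -/BF/- → run B
t=21: L0/L1/L2 = -/F/- → run F
t=22: (idle)
t=23: (idle)
t=24: (idle)
t=25: (idle)
t=26: (idle)
t=27: (idle)
t=28: (idle)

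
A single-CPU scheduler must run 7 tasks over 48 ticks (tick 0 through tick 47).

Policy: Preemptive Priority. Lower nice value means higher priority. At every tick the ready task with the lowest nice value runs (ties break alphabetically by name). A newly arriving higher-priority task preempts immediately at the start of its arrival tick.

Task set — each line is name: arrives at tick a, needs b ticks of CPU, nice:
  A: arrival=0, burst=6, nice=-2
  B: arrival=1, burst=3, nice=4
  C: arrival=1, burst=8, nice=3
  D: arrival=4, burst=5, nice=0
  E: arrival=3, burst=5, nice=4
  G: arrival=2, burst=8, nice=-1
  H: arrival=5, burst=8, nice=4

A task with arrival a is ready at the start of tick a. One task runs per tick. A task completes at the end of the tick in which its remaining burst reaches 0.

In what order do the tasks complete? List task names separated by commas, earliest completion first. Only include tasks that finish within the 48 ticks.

completion order = A, G, D, C, B, E, H

t=0: ready={A} → run A
t=1: ready={A,B,C} → run A
t=2: ready={A,B,C,G} → run A
t=3: ready={A,B,C,E,G} → run A
t=4: ready={A,B,C,D,E,G} → run A
t=5: ready={A,B,C,D,E,G,H} → run A
t=6: ready={B,C,D,E,G,H} → run G
t=7: ready={B,C,D,E,G,H} → run G
t=8: ready={B,C,D,E,G,H} → run G
t=9: ready={B,C,D,E,G,H} → run G
t=10: ready={B,C,D,E,G,H} → run G
t=11: ready={B,C,D,E,G,H} → run G
t=12: ready={B,C,D,E,G,H} → run G
t=13: ready={B,C,D,E,G,H} → run G
t=14: ready={B,C,D,E,H} → run D
t=15: ready={B,C,D,E,H} → run D
t=16: ready={B,C,D,E,H} → run D
t=17: ready={B,C,D,E,H} → run D
t=18: ready={B,C,D,E,H} → run D
t=19: ready={B,C,E,H} → run C
t=20: ready={B,C,E,H} → run C
t=21: ready={B,C,E,H} → run C
t=22: ready={B,C,E,H} → run C
t=23: ready={B,C,E,H} → run C
t=24: ready={B,C,E,H} → run C
t=25: ready={B,C,E,H} → run C
t=26: ready={B,C,E,H} → run C
t=27: ready={B,E,H} → run B
t=28: ready={B,E,H} → run B
t=29: ready={B,E,H} → run B
t=30: ready={E,H} → run E
t=31: ready={E,H} → run E
t=32: ready={E,H} → run E
t=33: ready={E,H} → run E
t=34: ready={E,H} → run E
t=35: ready={H} → run H
t=36: ready={H} → run H
t=37: ready={H} → run H
t=38: ready={H} → run H
t=39: ready={H} → run H
t=40: ready={H} → run H
t=41: ready={H} → run H
t=42: ready={H} → run H
t=43: (idle)
t=44: (idle)
t=45: (idle)
t=46: (idle)
t=47: (idle)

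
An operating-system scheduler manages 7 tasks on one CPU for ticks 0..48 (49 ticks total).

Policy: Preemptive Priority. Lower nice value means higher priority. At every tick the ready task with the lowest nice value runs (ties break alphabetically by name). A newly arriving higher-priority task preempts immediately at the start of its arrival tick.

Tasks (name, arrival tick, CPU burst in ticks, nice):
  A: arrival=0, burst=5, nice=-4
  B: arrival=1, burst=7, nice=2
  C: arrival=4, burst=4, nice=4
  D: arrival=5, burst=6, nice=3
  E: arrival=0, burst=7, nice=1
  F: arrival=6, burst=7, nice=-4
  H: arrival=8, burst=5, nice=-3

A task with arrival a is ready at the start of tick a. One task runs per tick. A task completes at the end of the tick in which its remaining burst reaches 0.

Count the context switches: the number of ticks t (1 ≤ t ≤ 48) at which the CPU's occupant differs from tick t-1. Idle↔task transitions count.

t=0: ready={A,E} → run A
t=1: ready={A,B,E} → run A
t=2: ready={A,B,E} → run A
t=3: ready={A,B,E} → run A
t=4: ready={A,B,C,E} → run A
t=5: ready={B,C,D,E} → run E
t=6: ready={B,C,D,E,F} → run F
t=7: ready={B,C,D,E,F} → run F
t=8: ready={B,C,D,E,F,H} → run F
t=9: ready={B,C,D,E,F,H} → run F
t=10: ready={B,C,D,E,F,H} → run F
t=11: ready={B,C,D,E,F,H} → run F
t=12: ready={B,C,D,E,F,H} → run F
t=13: ready={B,C,D,E,H} → run H
t=14: ready={B,C,D,E,H} → run H
t=15: ready={B,C,D,E,H} → run H
t=16: ready={B,C,D,E,H} → run H
t=17: ready={B,C,D,E,H} → run H
t=18: ready={B,C,D,E} → run E
t=19: ready={B,C,D,E} → run E
t=20: ready={B,C,D,E} → run E
t=21: ready={B,C,D,E} → run E
t=22: ready={B,C,D,E} → run E
t=23: ready={B,C,D,E} → run E
t=24: ready={B,C,D} → run B
t=25: ready={B,C,D} → run B
t=26: ready={B,C,D} → run B
t=27: ready={B,C,D} → run B
t=28: ready={B,C,D} → run B
t=29: ready={B,C,D} → run B
t=30: ready={B,C,D} → run B
t=31: ready={C,D} → run D
t=32: ready={C,D} → run D
t=33: ready={C,D} → run D
t=34: ready={C,D} → run D
t=35: ready={C,D} → run D
t=36: ready={C,D} → run D
t=37: ready={C} → run C
t=38: ready={C} → run C
t=39: ready={C} → run C
t=40: ready={C} → run C
t=41: (idle)
t=42: (idle)
t=43: (idle)
t=44: (idle)
t=45: (idle)
t=46: (idle)
t=47: (idle)
t=48: (idle)

context switches = 8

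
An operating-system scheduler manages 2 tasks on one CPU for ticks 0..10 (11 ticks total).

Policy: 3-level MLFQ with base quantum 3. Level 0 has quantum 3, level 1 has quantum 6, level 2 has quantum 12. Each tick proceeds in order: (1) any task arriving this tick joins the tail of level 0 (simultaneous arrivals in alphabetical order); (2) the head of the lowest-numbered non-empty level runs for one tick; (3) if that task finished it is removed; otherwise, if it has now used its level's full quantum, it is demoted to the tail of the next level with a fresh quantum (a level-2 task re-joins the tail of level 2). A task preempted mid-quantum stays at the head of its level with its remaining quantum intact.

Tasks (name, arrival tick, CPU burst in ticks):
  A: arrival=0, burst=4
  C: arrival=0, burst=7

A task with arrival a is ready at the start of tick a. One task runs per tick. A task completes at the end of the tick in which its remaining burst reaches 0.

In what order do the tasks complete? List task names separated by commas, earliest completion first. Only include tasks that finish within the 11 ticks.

t=0: L0/L1/L2 = AC/-/- → run A
t=1: L0/L1/L2 = AC/-/- → run A
t=2: L0/L1/L2 = AC/-/- → run A
t=3: L0/L1/L2 = C/A/- → run C
t=4: L0/L1/L2 = C/A/- → run C
t=5: L0/L1/L2 = C/A/- → run C
t=6: L0/L1/L2 = -/AC/- → run A
t=7: L0/L1/L2 = -/C/- → run C
t=8: L0/L1/L2 = -/C/- → run C
t=9: L0/L1/L2 = -/C/- → run C
t=10: L0/L1/L2 = -/C/- → run C

completion order = A, C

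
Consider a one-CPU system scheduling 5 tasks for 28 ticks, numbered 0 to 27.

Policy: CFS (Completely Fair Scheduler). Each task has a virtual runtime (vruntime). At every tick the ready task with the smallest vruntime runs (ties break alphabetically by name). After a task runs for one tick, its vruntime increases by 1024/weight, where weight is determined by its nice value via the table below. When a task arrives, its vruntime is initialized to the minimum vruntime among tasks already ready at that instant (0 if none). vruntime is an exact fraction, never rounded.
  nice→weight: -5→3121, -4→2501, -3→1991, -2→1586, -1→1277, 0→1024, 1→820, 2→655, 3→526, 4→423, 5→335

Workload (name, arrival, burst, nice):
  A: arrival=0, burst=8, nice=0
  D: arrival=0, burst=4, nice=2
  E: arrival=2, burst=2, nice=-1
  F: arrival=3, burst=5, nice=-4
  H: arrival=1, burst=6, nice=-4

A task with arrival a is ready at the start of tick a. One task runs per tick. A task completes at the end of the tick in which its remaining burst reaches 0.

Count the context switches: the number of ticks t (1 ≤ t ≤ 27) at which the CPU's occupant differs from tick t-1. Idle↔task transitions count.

context switches = 23

t=0: vr[A=0 D=0] → run A
t=1: vr[A=1 D=0 H=0] → run D
t=2: vr[A=1 D=1024/655 E=0 H=0] → run E
t=3: vr[A=1 D=1024/655 E=1024/1277 F=0 H=0] → run F
t=4: vr[A=1 D=1024/655 E=1024/1277 F=1024/2501 H=0] → run H
t=5: vr[A=1 D=1024/655 E=1024/1277 F=1024/2501 H=1024/2501] → run F
t=6: vr[A=1 D=1024/655 E=1024/1277 F=2048/2501 H=1024/2501] → run H
t=7: vr[A=1 D=1024/655 E=1024/1277 F=2048/2501 H=2048/2501] → run E
t=8: vr[A=1 D=1024/655 F=2048/2501 H=2048/2501] → run F
t=9: vr[A=1 D=1024/655 F=3072/2501 H=2048/2501] → run H
t=10: vr[A=1 D=1024/655 F=3072/2501 H=3072/2501] → run A
t=11: vr[A=2 D=1024/655 F=3072/2501 H=3072/2501] → run F
t=12: vr[A=2 D=1024/655 F=4096/2501 H=3072/2501] → run H
t=13: vr[A=2 D=1024/655 F=4096/2501 H=4096/2501] → run D
t=14: vr[A=2 D=2048/655 F=4096/2501 H=4096/2501] → run F
t=15: vr[A=2 D=2048/655 H=4096/2501] → run H
t=16: vr[A=2 D=2048/655 H=5120/2501] → run A
t=17: vr[A=3 D=2048/655 H=5120/2501] → run H
t=18: vr[A=3 D=2048/655] → run A
t=19: vr[A=4 D=2048/655] → run D
t=20: vr[A=4 D=3072/655] → run A
t=21: vr[A=5 D=3072/655] → run D
t=22: vr[A=5] → run A
t=23: vr[A=6] → run A
t=24: vr[A=7] → run A
t=25: (idle)
t=26: (idle)
t=27: (idle)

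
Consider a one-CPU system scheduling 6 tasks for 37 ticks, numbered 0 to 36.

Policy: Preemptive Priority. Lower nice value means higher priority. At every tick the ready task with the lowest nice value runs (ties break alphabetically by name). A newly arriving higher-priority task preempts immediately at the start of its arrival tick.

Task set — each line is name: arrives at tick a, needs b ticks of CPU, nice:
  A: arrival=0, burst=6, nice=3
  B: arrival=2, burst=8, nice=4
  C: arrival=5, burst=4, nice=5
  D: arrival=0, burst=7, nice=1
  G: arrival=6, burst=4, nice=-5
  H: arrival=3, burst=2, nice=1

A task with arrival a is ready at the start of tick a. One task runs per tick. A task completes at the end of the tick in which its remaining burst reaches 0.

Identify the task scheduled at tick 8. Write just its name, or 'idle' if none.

t=0: ready={A,D} → run D
t=1: ready={A,D} → run D
t=2: ready={A,B,D} → run D
t=3: ready={A,B,D,H} → run D
t=4: ready={A,B,D,H} → run D
t=5: ready={A,B,C,D,H} → run D
t=6: ready={A,B,C,D,G,H} → run G
t=7: ready={A,B,C,D,G,H} → run G
t=8: ready={A,B,C,D,G,H} → run G
t=9: ready={A,B,C,D,G,H} → run G
t=10: ready={A,B,C,D,H} → run D
t=11: ready={A,B,C,H} → run H
t=12: ready={A,B,C,H} → run H
t=13: ready={A,B,C} → run A
t=14: ready={A,B,C} → run A
t=15: ready={A,B,C} → run A
t=16: ready={A,B,C} → run A
t=17: ready={A,B,C} → run A
t=18: ready={A,B,C} → run A
t=19: ready={B,C} → run B
t=20: ready={B,C} → run B
t=21: ready={B,C} → run B
t=22: ready={B,C} → run B
t=23: ready={B,C} → run B
t=24: ready={B,C} → run B
t=25: ready={B,C} → run B
t=26: ready={B,C} → run B
t=27: ready={C} → run C
t=28: ready={C} → run C
t=29: ready={C} → run C
t=30: ready={C} → run C
t=31: (idle)
t=32: (idle)
t=33: (idle)
t=34: (idle)
t=35: (idle)
t=36: (idle)

running at tick 8 = G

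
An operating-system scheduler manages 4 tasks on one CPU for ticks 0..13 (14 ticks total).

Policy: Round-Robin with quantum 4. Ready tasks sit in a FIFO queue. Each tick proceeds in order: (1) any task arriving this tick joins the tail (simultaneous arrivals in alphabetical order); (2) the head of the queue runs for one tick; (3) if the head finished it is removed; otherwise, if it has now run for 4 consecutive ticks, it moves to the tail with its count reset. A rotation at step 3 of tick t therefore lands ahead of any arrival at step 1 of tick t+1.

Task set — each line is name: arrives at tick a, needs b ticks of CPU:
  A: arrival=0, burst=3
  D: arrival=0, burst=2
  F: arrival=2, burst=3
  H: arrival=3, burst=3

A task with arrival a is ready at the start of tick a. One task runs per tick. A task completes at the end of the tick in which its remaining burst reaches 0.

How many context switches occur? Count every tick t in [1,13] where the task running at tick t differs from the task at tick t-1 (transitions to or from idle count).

t=0: queue=[A,D] q_used=0 → run A
t=1: queue=[A,D] q_used=1 → run A
t=2: queue=[A,D,F] q_used=2 → run A
t=3: queue=[D,F,H] q_used=0 → run D
t=4: queue=[D,F,H] q_used=1 → run D
t=5: queue=[F,H] q_used=0 → run F
t=6: queue=[F,H] q_used=1 → run F
t=7: queue=[F,H] q_used=2 → run F
t=8: queue=[H] q_used=0 → run H
t=9: queue=[H] q_used=1 → run H
t=10: queue=[H] q_used=2 → run H
t=11: (idle)
t=12: (idle)
t=13: (idle)

context switches = 4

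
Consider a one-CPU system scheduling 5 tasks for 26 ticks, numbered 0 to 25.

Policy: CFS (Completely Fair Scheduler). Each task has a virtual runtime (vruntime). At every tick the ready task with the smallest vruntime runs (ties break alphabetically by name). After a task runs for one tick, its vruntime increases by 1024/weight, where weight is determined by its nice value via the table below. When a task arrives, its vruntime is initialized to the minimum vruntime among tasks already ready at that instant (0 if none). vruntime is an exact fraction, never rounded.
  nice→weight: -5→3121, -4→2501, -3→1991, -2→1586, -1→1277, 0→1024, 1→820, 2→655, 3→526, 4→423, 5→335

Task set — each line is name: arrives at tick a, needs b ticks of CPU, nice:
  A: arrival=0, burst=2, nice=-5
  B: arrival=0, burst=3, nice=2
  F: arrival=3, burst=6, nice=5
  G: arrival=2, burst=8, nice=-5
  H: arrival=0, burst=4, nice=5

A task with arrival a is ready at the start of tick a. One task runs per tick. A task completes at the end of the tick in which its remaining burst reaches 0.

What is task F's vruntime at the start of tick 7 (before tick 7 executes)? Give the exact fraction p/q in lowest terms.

t=0: vr[A=0 B=0 H=0] → run A
t=1: vr[A=1024/3121 B=0 H=0] → run B
t=2: vr[A=1024/3121 B=1024/655 G=0 H=0] → run G
t=3: vr[A=1024/3121 B=1024/655 F=0 G=1024/3121 H=0] → run F
t=4: vr[A=1024/3121 B=1024/655 F=1024/335 G=1024/3121 H=0] → run H
t=5: vr[A=1024/3121 B=1024/655 F=1024/335 G=1024/3121 H=1024/335] → run A
t=6: vr[B=1024/655 F=1024/335 G=1024/3121 H=1024/335] → run G
t=7: vr[B=1024/655 F=1024/335 G=2048/3121 H=1024/335] → run G
t=8: vr[B=1024/655 F=1024/335 G=3072/3121 H=1024/335] → run G
t=9: vr[B=1024/655 F=1024/335 G=4096/3121 H=1024/335] → run G
t=10: vr[B=1024/655 F=1024/335 G=5120/3121 H=1024/335] → run B
t=11: vr[B=2048/655 F=1024/335 G=5120/3121 H=1024/335] → run G
t=12: vr[B=2048/655 F=1024/335 G=6144/3121 H=1024/335] → run G
t=13: vr[B=2048/655 F=1024/335 G=7168/3121 H=1024/335] → run G
t=14: vr[B=2048/655 F=1024/335 H=1024/335] → run F
t=15: vr[B=2048/655 F=2048/335 H=1024/335] → run H
t=16: vr[B=2048/655 F=2048/335 H=2048/335] → run B
t=17: vr[F=2048/335 H=2048/335] → run F
t=18: vr[F=3072/335 H=2048/335] → run H
t=19: vr[F=3072/335 H=3072/335] → run F
t=20: vr[F=4096/335 H=3072/335] → run H
t=21: vr[F=4096/335] → run F
t=22: vr[F=1024/67] → run F
t=23: (idle)
t=24: (idle)
t=25: (idle)

vruntime(F, start of tick 7) = 1024/335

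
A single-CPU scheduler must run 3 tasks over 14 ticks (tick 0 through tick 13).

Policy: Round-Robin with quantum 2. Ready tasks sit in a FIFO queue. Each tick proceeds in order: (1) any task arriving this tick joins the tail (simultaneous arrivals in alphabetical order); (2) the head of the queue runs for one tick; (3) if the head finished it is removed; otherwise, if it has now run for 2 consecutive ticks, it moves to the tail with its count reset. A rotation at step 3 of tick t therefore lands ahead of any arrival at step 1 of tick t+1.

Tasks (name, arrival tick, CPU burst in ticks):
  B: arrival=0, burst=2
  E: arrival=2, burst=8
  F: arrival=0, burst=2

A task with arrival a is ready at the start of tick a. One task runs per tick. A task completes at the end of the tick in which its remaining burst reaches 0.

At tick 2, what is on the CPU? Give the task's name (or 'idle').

running at tick 2 = F

t=0: queue=[B,F] q_used=0 → run B
t=1: queue=[B,F] q_used=1 → run B
t=2: queue=[F,E] q_used=0 → run F
t=3: queue=[F,E] q_used=1 → run F
t=4: queue=[E] q_used=0 → run E
t=5: queue=[E] q_used=1 → run E
t=6: queue=[E] q_used=0 → run E
t=7: queue=[E] q_used=1 → run E
t=8: queue=[E] q_used=0 → run E
t=9: queue=[E] q_used=1 → run E
t=10: queue=[E] q_used=0 → run E
t=11: queue=[E] q_used=1 → run E
t=12: (idle)
t=13: (idle)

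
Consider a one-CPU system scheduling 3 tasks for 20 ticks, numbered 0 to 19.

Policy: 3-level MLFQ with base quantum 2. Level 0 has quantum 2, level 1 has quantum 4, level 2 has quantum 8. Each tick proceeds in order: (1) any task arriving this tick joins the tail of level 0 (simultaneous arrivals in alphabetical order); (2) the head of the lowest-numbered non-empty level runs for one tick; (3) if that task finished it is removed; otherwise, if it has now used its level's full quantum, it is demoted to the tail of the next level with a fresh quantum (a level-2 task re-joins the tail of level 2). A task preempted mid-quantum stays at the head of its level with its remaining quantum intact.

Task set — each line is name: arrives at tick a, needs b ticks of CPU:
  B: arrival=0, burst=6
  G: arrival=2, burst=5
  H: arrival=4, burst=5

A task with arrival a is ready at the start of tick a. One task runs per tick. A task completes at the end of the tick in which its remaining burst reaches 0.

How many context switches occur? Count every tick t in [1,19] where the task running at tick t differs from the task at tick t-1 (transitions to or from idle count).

t=0: L0/L1/L2 = B/-/- → run B
t=1: L0/L1/L2 = B/-/- → run B
t=2: L0/L1/L2 = G/B/- → run G
t=3: L0/L1/L2 = G/B/- → run G
t=4: L0/L1/L2 = H/BG/- → run H
t=5: L0/L1/L2 = H/BG/- → run H
t=6: L0/L1/L2 = -/BGH/- → run B
t=7: L0/L1/L2 = -/BGH/- → run B
t=8: L0/L1/L2 = -/BGH/- → run B
t=9: L0/L1/L2 = -/BGH/- → run B
t=10: L0/L1/L2 = -/GH/- → run G
t=11: L0/L1/L2 = -/GH/- → run G
t=12: L0/L1/L2 = -/GH/- → run G
t=13: L0/L1/L2 = -/H/- → run H
t=14: L0/L1/L2 = -/H/- → run H
t=15: L0/L1/L2 = -/H/- → run H
t=16: (idle)
t=17: (idle)
t=18: (idle)
t=19: (idle)

context switches = 6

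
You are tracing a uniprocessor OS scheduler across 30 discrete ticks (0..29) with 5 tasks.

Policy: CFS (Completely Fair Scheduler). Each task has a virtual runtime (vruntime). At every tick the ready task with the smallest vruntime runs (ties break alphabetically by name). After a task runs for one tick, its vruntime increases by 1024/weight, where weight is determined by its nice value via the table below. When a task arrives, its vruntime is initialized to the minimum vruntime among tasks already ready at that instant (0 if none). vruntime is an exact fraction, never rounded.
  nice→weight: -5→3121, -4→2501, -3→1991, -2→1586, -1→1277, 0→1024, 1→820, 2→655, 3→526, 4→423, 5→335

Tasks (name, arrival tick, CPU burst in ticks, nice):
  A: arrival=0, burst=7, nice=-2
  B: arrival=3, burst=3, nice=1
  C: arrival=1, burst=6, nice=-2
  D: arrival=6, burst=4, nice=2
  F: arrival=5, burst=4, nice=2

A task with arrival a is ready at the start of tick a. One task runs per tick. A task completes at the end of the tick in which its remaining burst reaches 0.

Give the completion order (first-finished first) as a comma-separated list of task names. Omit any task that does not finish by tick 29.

t=0: vr[A=0] → run A
t=1: vr[A=512/793 C=512/793] → run A
t=2: vr[A=1024/793 C=512/793] → run C
t=3: vr[A=1024/793 B=1024/793 C=1024/793] → run A
t=4: vr[A=1536/793 B=1024/793 C=1024/793] → run B
t=5: vr[A=1536/793 B=412928/162565 C=1024/793 F=1024/793] → run C
t=6: vr[A=1536/793 B=412928/162565 C=1536/793 D=1024/793 F=1024/793] → run D
t=7: vr[A=1536/793 B=412928/162565 C=1536/793 D=1482752/519415 F=1024/793] → run F
t=8: vr[A=1536/793 B=412928/162565 C=1536/793 D=1482752/519415 F=1482752/519415] → run A
t=9: vr[A=2048/793 B=412928/162565 C=1536/793 D=1482752/519415 F=1482752/519415] → run C
t=10: vr[A=2048/793 B=412928/162565 C=2048/793 D=1482752/519415 F=1482752/519415] → run B
t=11: vr[A=2048/793 B=615936/162565 C=2048/793 D=1482752/519415 F=1482752/519415] → run A
t=12: vr[A=2560/793 B=615936/162565 C=2048/793 D=1482752/519415 F=1482752/519415] → run C
t=13: vr[A=2560/793 B=615936/162565 C=2560/793 D=1482752/519415 F=1482752/519415] → run D
t=14: vr[A=2560/793 B=615936/162565 C=2560/793 D=2294784/519415 F=1482752/519415] → run F
t=15: vr[A=2560/793 B=615936/162565 C=2560/793 D=2294784/519415 F=2294784/519415] → run A
t=16: vr[A=3072/793 B=615936/162565 C=2560/793 D=2294784/519415 F=2294784/519415] → run C
t=17: vr[A=3072/793 B=615936/162565 C=3072/793 D=2294784/519415 F=2294784/519415] → run B
t=18: vr[A=3072/793 C=3072/793 D=2294784/519415 F=2294784/519415] → run A
t=19: vr[C=3072/793 D=2294784/519415 F=2294784/519415] → run C
t=20: vr[D=2294784/519415 F=2294784/519415] → run D
t=21: vr[D=3106816/519415 F=2294784/519415] → run F
t=22: vr[D=3106816/519415 F=3106816/519415] → run D
t=23: vr[F=3106816/519415] → run F
t=24: (idle)
t=25: (idle)
t=26: (idle)
t=27: (idle)
t=28: (idle)
t=29: (idle)

completion order = B, A, C, D, F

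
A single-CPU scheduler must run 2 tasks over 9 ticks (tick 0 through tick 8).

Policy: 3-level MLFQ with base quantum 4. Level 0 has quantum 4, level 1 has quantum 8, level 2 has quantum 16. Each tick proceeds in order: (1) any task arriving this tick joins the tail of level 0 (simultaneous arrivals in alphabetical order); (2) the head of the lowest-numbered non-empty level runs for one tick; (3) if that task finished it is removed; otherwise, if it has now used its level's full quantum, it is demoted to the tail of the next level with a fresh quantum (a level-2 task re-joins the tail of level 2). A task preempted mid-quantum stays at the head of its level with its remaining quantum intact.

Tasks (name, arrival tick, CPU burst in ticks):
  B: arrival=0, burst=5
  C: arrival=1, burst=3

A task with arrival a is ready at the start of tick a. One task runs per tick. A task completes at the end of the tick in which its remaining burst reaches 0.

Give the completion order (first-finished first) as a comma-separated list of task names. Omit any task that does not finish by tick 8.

completion order = C, B

t=0: L0/L1/L2 = B/-/- → run B
t=1: L0/L1/L2 = BC/-/- → run B
t=2: L0/L1/L2 = BC/-/- → run B
t=3: L0/L1/L2 = BC/-/- → run B
t=4: L0/L1/L2 = C/B/- → run C
t=5: L0/L1/L2 = C/B/- → run C
t=6: L0/L1/L2 = C/B/- → run C
t=7: L0/L1/L2 = -/B/- → run B
t=8: (idle)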